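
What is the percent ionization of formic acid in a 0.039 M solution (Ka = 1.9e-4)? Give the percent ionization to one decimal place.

6.7%

HCOOH ⇌ HCOO- + H+; let x = [H+] at equilibrium.
Solve x² + 0.00019x − 7.41e-06 = 0 → x = 2.63 × 10^-3 M
Fraction ionized = 2.63 × 10^-3 / 0.039 = 0.0674 → 6.7%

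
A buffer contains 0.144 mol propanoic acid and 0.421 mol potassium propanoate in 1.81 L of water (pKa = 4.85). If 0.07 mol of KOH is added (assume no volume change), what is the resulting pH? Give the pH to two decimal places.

pH = 5.67

OH- converts CH3CH2COOH to CH3CH2COO-: CH3CH2COOH → 0.074 mol, CH3CH2COO- → 0.491 mol.
Henderson–Hasselbalch with mole ratio 0.491/0.074: pH = 4.85 + (+0.822)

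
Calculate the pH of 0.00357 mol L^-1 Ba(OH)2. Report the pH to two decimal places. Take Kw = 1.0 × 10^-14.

pH = 11.85

Ba(OH)2 is a strong base (each formula unit releases 2 OH-); [OH-] = 0.00714 M.
pOH = -log(0.00714) = 2.15
pH = 14.00 - 2.15 = 11.85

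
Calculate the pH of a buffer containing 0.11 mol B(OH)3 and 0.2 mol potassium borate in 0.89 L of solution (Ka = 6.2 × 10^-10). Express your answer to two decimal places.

pH = 9.47

pKa = −log(6.2 × 10^-10) = 9.208
Henderson–Hasselbalch: pH = pKa + log([B(OH)4-]/[B(OH)3]) = 9.208 + log(0.2/0.11)
pH = 9.208 + (+0.260) = 9.47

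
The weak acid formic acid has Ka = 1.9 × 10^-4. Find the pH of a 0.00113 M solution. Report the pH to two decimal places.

HCOOH ⇌ HCOO- + H+
Ka = [H+]²/(0.00113 − [H+]) = 1.9 × 10^-4
Here C₀/Ka ≈ 5.95, so the small-[H+] approximation fails. Use the quadratic:
[H+] = (−Ka + √(Ka² + 4·Ka·C₀))/2 = 3.78 × 10^-4 M
pH = −log(3.78 × 10^-4) = 3.42

pH = 3.42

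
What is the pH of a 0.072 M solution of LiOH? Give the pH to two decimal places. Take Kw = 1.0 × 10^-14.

pH = 12.86

LiOH is a strong base; [OH-] = 0.072 M.
pOH = -log(0.072) = 1.14
pH = 14.00 - 1.14 = 12.86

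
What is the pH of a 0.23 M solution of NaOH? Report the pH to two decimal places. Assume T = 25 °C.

NaOH is a strong base; [OH-] = 0.23 M.
pOH = -log(0.23) = 0.64
pH = 14.00 - 0.64 = 13.36

pH = 13.36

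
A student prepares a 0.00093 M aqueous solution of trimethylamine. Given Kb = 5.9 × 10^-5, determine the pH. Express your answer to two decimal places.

(CH3)3N + H2O ⇌ (CH3)3NH+ + OH-
From the ICE table, Kb = x²/(0.00093 − x) = 5.9 × 10^-5.
x is not negligible relative to C₀; solve x² + 5.9e-05·x − 5.49e-08 = 0.
x = (−Kb + √(Kb² + 4·Kb·C₀))/2 = 2.07 × 10^-4 M
pOH = 3.68, so pH = 14.00 − pOH = 10.32

pH = 10.32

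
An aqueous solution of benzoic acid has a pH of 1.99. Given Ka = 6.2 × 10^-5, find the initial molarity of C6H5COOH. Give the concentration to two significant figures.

[H+] = 10^(-1.99) = 1.02 × 10^-2 M = x
Ka = x²/(C₀ − x) ⇒ C₀ = x + x²/Ka
C₀ = 1.02 × 10^-2 + (1.02 × 10^-2)²/(6.2 × 10^-5) = 1.69 M

C₀ = 1.7 M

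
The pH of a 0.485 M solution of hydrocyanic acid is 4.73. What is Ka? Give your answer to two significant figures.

Ka = 7.1 × 10^-10

[H+] = 10^(-4.73) = 1.86 × 10^-5 M
At equilibrium [HA] = 0.485 − 1.86 × 10^-5 = 4.85 × 10^-1 M
Ka = [H+][A-]/[HA] = (1.86 × 10^-5)² / 4.85 × 10^-1 = 7.1 × 10^-10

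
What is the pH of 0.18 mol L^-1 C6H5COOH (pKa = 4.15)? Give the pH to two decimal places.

C6H5COOH ⇌ C6H5COO- + H+
Ka = 10^(−4.15) = 7.08 × 10^-5
From the ICE table, Ka = [H+]²/(0.18 − [H+]) = 7.08 × 10^-5.
Assume [H+] ≪ 0.18: [H+] ≈ √(7.08 × 10^-5 × 0.18) = 3.57 × 10^-3 M
pH = −log(3.57 × 10^-3) = 2.45

pH = 2.45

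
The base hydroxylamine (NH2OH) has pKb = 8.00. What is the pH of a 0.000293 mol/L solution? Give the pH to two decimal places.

pH = 8.23

NH2OH + H2O ⇌ NH3OH+ + OH-
Kb = 10^(−8.00) = 1.00 × 10^-8
Kb = [OH-]²/(0.000293 − [OH-]) = 1.00 × 10^-8
Assume [OH-] ≪ 0.000293: [OH-] ≈ √(1.00 × 10^-8 × 0.000293) = 1.71 × 10^-6 M
Check: 0.58% ionized — well under 5%, approximation valid.
pOH = 5.77, so pH = 14.00 − pOH = 8.23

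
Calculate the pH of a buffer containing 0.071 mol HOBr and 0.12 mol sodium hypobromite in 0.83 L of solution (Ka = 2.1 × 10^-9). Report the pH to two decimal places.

pKa = −log(2.1 × 10^-9) = 8.678
Using pH = pKa + log([base]/[acid]) with [base]/[acid] = 0.12/0.071:
pH = 8.678 + (+0.228) = 8.91

pH = 8.91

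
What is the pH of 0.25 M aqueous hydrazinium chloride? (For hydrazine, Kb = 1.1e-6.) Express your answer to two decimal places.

N2H5+ is the conjugate acid of the weak base N2H4.
Ka = Kw/Kb = 1.0×10^-14 / 1.1 × 10^-6 = 9.09 × 10^-9
Ka = [H+]²/(0.25 − [H+]) = 9.09 × 10^-9
Neglecting [H+] in the denominator: [H+] = √(9.09 × 10^-9 × 0.25) = 4.77 × 10^-5 M
([H+]/C₀ = 0.019% < 5%, so the approximation holds.)
pH = −log(4.77 × 10^-5) = 4.32

pH = 4.32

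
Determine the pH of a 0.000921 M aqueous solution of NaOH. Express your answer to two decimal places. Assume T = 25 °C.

pH = 10.96

NaOH is a strong base; [OH-] = 0.000921 M.
pOH = -log(0.000921) = 3.04
pH = 14.00 - 3.04 = 10.96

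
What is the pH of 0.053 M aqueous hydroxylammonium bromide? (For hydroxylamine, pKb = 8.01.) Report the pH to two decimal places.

pH = 3.63

NH3OH+ is the conjugate acid of the weak base NH2OH.
Kb = 10^(−8.01) = 9.77 × 10^-9
Ka = Kw/Kb = 1.0×10^-14 / 9.77 × 10^-9 = 1.02 × 10^-6
From the ICE table, Ka = x²/(0.053 − x) = 1.02 × 10^-6.
Since Ka ≪ C₀, x ≈ √(Ka·C₀) = 2.33 × 10^-4 M.
pH = −log[H+] = −log(2.33 × 10^-4) = 3.63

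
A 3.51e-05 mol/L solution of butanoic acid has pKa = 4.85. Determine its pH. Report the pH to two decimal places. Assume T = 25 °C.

pH = 4.79

CH3(CH2)2COOH ⇌ CH3(CH2)2COO- + H+
Ka = 10^(−4.85) = 1.41 × 10^-5
Let x = [H+] at equilibrium. Ka = x²/(3.51e-05 − x).
Here C₀/Ka ≈ 2.49, so the small-x approximation fails. Use the quadratic:
x = (−Ka + √(Ka² + 4·Ka·C₀))/2 = 1.63 × 10^-5 M
pH = −log(1.63 × 10^-5) = 4.79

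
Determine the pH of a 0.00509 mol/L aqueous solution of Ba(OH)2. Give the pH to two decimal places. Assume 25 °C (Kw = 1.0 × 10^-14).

pH = 12.01

Ba(OH)2 is a strong base (each formula unit releases 2 OH-); [OH-] = 0.0102 M.
pOH = -log(0.0102) = 1.99
pH = 14.00 - 1.99 = 12.01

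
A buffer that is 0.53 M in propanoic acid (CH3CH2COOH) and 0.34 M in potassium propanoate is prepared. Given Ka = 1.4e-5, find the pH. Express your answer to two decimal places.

pH = 4.66

pKa = −log(1.4 × 10^-5) = 4.854
Using pH = pKa + log([base]/[acid]) with [base]/[acid] = 0.34/0.53:
pH = 4.854 + (-0.193) = 4.66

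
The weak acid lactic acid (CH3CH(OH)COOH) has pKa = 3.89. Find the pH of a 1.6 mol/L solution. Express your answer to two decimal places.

pH = 1.84

CH3CH(OH)COOH ⇌ CH3CH(OH)COO- + H+
Ka = 10^(−3.89) = 1.29 × 10^-4
From the ICE table, Ka = x²/(1.6 − x) = 1.29 × 10^-4.
Assume x ≪ 1.6: x ≈ √(1.29 × 10^-4 × 1.6) = 1.44 × 10^-2 M
(x/C₀ = 0.9% < 5%, so the approximation holds.)
pH = −log(1.44 × 10^-2) = 1.84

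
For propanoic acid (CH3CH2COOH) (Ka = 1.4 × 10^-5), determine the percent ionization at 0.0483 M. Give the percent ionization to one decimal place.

CH3CH2COOH ⇌ CH3CH2COO- + H+; let x = [H+] at equilibrium.
x ≈ √(Ka·C₀) = √(1.4 × 10^-5 × 0.0483) = 8.22 × 10^-4 M
% ionization = x/C₀ × 100% = 8.22 × 10^-4/0.0483 × 100% = 1.7%

1.7%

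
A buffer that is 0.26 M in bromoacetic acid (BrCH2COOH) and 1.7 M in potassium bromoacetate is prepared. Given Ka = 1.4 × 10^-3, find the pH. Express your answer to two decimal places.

pH = 3.67

pKa = −log(1.4 × 10^-3) = 2.854
pH = pKa + log([A⁻]/[HA]) = 2.854 + log(1.7/0.26)
pH = 2.854 + (+0.815) = 3.67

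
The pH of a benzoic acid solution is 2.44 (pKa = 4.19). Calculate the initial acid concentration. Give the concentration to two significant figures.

[H+] = 10^(-2.44) = 3.63 × 10^-3 M = x
Ka = 10^(−4.19) = 6.46 × 10^-5
Ka = x²/(C₀ − x) ⇒ C₀ = x + x²/Ka
C₀ = 3.63 × 10^-3 + (3.63 × 10^-3)²/(6.46 × 10^-5) = 2.08 × 10^-1 M

C₀ = 2.1 × 10^-1 M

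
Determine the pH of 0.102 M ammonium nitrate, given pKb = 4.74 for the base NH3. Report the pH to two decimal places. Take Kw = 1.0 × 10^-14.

NH4+ is the conjugate acid of the weak base NH3.
Kb = 10^(−4.74) = 1.82 × 10^-5
Ka = Kw/Kb = 1.0×10^-14 / 1.82 × 10^-5 = 5.49 × 10^-10
From the ICE table, Ka = x²/(0.102 − x) = 5.49 × 10^-10.
Neglecting x in the denominator: x = √(5.49 × 10^-10 × 0.102) = 7.48 × 10^-6 M
Check: 0.0073% ionized — well under 5%, approximation valid.
pH = −log[H+] = −log(7.48 × 10^-6) = 5.13

pH = 5.13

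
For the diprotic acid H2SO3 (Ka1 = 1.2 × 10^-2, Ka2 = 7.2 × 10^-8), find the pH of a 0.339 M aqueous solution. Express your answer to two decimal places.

pH = 1.24

Since Ka1 ≫ Ka2, the first ionization dominates [H+].
Ka1 = x²/(0.339 − x) = 1.2 × 10^-2
Solving the quadratic: x = (−Ka1 + √(Ka1² + 4·Ka1·C₀))/2 = 5.81 × 10^-2 M
pH = −log(5.81 × 10^-2) = 1.24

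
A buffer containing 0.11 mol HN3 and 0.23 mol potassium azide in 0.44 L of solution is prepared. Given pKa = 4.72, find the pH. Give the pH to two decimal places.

Henderson–Hasselbalch: pH = pKa + log([N3-]/[HN3]) = 4.72 + log(0.23/0.11)
pH = 4.72 + (+0.320) = 5.04

pH = 5.04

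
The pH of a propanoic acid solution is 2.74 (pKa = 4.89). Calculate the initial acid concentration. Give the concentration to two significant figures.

[H+] = 10^(-2.74) = 1.82 × 10^-3 M = x
Ka = 10^(−4.89) = 1.29 × 10^-5
Ka = x²/(C₀ − x) ⇒ C₀ = x + x²/Ka
C₀ = 1.82 × 10^-3 + (1.82 × 10^-3)²/(1.29 × 10^-5) = 2.59 × 10^-1 M

C₀ = 2.6 × 10^-1 M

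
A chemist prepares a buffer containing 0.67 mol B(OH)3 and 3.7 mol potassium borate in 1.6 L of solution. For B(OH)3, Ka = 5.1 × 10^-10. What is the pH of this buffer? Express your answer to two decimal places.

pH = 10.03

pKa = −log(5.1 × 10^-10) = 9.292
pH = pKa + log([A⁻]/[HA]) = 9.292 + log(3.7/0.67)
pH = 9.292 + (+0.742) = 10.03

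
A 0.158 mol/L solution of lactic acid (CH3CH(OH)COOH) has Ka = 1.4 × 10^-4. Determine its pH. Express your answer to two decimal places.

CH3CH(OH)COOH ⇌ CH3CH(OH)COO- + H+
Ka = [H+]²/(0.158 − [H+]) = 1.4 × 10^-4
Since Ka ≪ C₀, [H+] ≈ √(Ka·C₀) = 4.70 × 10^-3 M.
([H+]/C₀ = 3% < 5%, so the approximation holds.)
pH = −log(4.70 × 10^-3) = 2.33

pH = 2.33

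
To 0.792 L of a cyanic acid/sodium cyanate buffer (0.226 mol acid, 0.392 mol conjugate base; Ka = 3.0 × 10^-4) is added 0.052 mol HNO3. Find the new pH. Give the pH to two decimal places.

pH = 3.61

After neutralization: n(HOCN) = 0.278 mol, n(OCN-) = 0.34 mol.
pKa = −log(3.0 × 10^-4) = 3.523
Henderson–Hasselbalch with mole ratio 0.34/0.278: pH = 3.523 + (+0.087)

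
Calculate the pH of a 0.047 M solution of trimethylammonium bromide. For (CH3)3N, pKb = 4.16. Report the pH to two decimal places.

(CH3)3NH+ is the conjugate acid of the weak base (CH3)3N.
Kb = 10^(−4.16) = 6.92 × 10^-5
Ka = Kw/Kb = 1.0×10^-14 / 6.92 × 10^-5 = 1.45 × 10^-10
Let x = [H+] at equilibrium. Ka = x²/(0.047 − x).
Neglecting x in the denominator: x = √(1.45 × 10^-10 × 0.047) = 2.61 × 10^-6 M
(x/C₀ = 0.0056% < 5%, so the approximation holds.)
pH = −log(2.61 × 10^-6) = 5.58

pH = 5.58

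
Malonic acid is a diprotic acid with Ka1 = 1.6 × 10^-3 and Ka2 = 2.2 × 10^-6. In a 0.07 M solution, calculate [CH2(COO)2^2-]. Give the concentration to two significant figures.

First ionization gives [H+] ≈ [CH2(COOH)COO-] = 9.81 × 10^-3 M.
Second step: Ka2 = [H+][CH2(COO)2^2-]/[CH2(COOH)COO-] ≈ [CH2(COO)2^2-] (since [H+] ≈ [CH2(COOH)COO-]).
So [CH2(COO)2^2-] ≈ Ka2.

2.2 × 10^-6 M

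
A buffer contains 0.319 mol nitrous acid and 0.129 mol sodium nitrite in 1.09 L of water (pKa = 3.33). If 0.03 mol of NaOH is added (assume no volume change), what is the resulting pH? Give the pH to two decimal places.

pH = 3.07

After neutralization: n(HNO2) = 0.289 mol, n(NO2-) = 0.159 mol.
pH = pKa + log(n_NO2-/n_HNO2) = 3.33 + log(0.159/0.289) = 3.33 + (-0.260)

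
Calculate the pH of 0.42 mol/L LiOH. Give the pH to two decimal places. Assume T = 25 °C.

pH = 13.62

LiOH is a strong base; [OH-] = 0.42 M.
pOH = -log(0.42) = 0.38
pH = 14.00 - 0.38 = 13.62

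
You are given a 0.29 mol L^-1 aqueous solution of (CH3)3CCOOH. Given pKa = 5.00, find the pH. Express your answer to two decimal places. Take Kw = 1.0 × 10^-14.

(CH3)3CCOOH ⇌ (CH3)3CCOO- + H+
Ka = 10^(−5.00) = 1.00 × 10^-5
From the ICE table, Ka = [H+]²/(0.29 − [H+]) = 1.00 × 10^-5.
Neglecting [H+] in the denominator: [H+] = √(1.00 × 10^-5 × 0.29) = 1.70 × 10^-3 M
pH = −log(1.70 × 10^-3) = 2.77

pH = 2.77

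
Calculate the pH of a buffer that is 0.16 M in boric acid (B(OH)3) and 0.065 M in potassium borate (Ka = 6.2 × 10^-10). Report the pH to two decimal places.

pKa = −log(6.2 × 10^-10) = 9.208
Using pH = pKa + log([base]/[acid]) with [base]/[acid] = 0.065/0.16:
pH = 9.208 + (-0.391) = 8.82

pH = 8.82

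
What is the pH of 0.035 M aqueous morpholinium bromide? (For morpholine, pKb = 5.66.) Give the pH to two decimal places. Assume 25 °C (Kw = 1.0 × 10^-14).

C4H8ONH2+ is the conjugate acid of the weak base C4H8ONH.
Kb = 10^(−5.66) = 2.19 × 10^-6
Ka = Kw/Kb = 1.0×10^-14 / 2.19 × 10^-6 = 4.57 × 10^-9
From the ICE table, Ka = x²/(0.035 − x) = 4.57 × 10^-9.
Since Ka ≪ C₀, x ≈ √(Ka·C₀) = 1.26 × 10^-5 M.
(x/C₀ = 0.036% < 5%, so the approximation holds.)
pH = −log(1.26 × 10^-5) = 4.90

pH = 4.90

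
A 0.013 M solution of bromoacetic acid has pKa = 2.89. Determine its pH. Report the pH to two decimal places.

BrCH2COOH ⇌ BrCH2COO- + H+
Ka = 10^(−2.89) = 1.29 × 10^-3
From the ICE table, Ka = x²/(0.013 − x) = 1.29 × 10^-3.
The 5% rule fails; solving x² + Ka·x − Ka·C₀ = 0 exactly:
x = [−0.00129 + √(0.00129² + 6.71e-05)]/2 = 3.50 × 10^-3 M
pH = −log[H+] = −log(3.50 × 10^-3) = 2.46

pH = 2.46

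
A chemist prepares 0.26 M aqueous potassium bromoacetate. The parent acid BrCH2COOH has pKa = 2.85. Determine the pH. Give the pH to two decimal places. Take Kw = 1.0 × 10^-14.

pH = 8.13

BrCH2COO- is the conjugate base of the weak acid BrCH2COOH.
Ka = 10^(−2.85) = 1.41 × 10^-3
Kb = Kw/Ka = 1.0×10^-14 / 1.41 × 10^-3 = 7.09 × 10^-12
Kb = [OH-]²/(0.26 − [OH-]) = 7.09 × 10^-12
Assume [OH-] ≪ 0.26: [OH-] ≈ √(7.09 × 10^-12 × 0.26) = 1.36 × 10^-6 M
Check: 0.00052% ionized — well under 5%, approximation valid.
pOH = −log(1.36 × 10^-6) = 5.87; pH = 14.00 − 5.87 = 8.13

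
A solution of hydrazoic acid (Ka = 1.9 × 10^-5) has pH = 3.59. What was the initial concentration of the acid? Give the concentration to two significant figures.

[H+] = 10^(-3.59) = 2.57 × 10^-4 M = x
Ka = x²/(C₀ − x) ⇒ C₀ = x + x²/Ka
C₀ = 2.57 × 10^-4 + (2.57 × 10^-4)²/(1.9 × 10^-5) = 3.73 × 10^-3 M

C₀ = 3.7 × 10^-3 M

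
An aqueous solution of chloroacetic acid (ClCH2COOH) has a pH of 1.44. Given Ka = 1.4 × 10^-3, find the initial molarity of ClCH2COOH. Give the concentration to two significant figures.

[H+] = 10^(-1.44) = 3.63 × 10^-2 M = x
Ka = x²/(C₀ − x) ⇒ C₀ = x + x²/Ka
C₀ = 3.63 × 10^-2 + (3.63 × 10^-2)²/(1.4 × 10^-3) = 9.78 × 10^-1 M

C₀ = 9.8 × 10^-1 M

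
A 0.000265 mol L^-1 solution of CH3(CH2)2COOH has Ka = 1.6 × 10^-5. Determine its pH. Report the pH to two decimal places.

CH3(CH2)2COOH ⇌ CH3(CH2)2COO- + H+
From the ICE table, Ka = [H+]²/(0.000265 − [H+]) = 1.6 × 10^-5.
The 5% rule fails; solving [H+]² + Ka·[H+] − Ka·C₀ = 0 exactly:
[H+] = (−Ka + √(Ka² + 4·Ka·C₀))/2 = 5.76 × 10^-5 M
pH = −log[H+] = −log(5.76 × 10^-5) = 4.24

pH = 4.24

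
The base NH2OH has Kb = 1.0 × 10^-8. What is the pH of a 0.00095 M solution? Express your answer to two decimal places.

NH2OH + H2O ⇌ NH3OH+ + OH-
Kb = x²/(0.00095 − x) = 1.0 × 10^-8
Assume x ≪ 0.00095: x ≈ √(1.0 × 10^-8 × 0.00095) = 3.08 × 10^-6 M
(x/C₀ = 0.32% < 5%, so the approximation holds.)
pOH = −log(3.08 × 10^-6) = 5.51; pH = 14.00 − 5.51 = 8.49

pH = 8.49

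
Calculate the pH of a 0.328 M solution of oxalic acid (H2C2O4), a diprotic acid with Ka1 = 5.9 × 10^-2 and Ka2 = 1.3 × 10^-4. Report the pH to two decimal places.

pH = 0.95

Since Ka1 ≫ Ka2, the first ionization dominates [H+].
Ka1 = x²/(0.328 − x) = 5.9 × 10^-2
Solving the quadratic: x = (−Ka1 + √(Ka1² + 4·Ka1·C₀))/2 = 1.13 × 10^-1 M
pH = −log(1.13 × 10^-1) = 0.95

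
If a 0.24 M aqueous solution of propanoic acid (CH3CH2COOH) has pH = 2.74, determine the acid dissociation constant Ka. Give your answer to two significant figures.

[H+] = 10^(-2.74) = 1.82 × 10^-3 M
At equilibrium [HA] = 0.24 − 1.82 × 10^-3 = 2.38 × 10^-1 M
Ka = [H+][A-]/[HA] = (1.82 × 10^-3)² / 2.38 × 10^-1 = 1.4 × 10^-5

Ka = 1.4 × 10^-5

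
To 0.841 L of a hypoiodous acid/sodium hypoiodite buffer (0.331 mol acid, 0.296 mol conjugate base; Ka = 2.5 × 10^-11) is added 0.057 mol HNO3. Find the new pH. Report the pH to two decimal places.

After neutralization: n(HOI) = 0.388 mol, n(OI-) = 0.239 mol.
pKa = −log(2.5 × 10^-11) = 10.602
pH = pKa + log(n_OI-/n_HOI) = 10.602 + log(0.239/0.388) = 10.602 + (-0.210)

pH = 10.39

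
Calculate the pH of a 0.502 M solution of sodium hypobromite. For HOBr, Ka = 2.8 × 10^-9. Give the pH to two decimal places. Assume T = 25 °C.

OBr- is the conjugate base of the weak acid HOBr.
Kb = Kw/Ka = 1.0×10^-14 / 2.8 × 10^-9 = 3.57 × 10^-6
Kb = x²/(0.502 − x) = 3.57 × 10^-6
Assume x ≪ 0.502: x ≈ √(3.57 × 10^-6 × 0.502) = 1.34 × 10^-3 M
pOH = −log(1.34 × 10^-3) = 2.87; pH = 14.00 − 2.87 = 11.13

pH = 11.13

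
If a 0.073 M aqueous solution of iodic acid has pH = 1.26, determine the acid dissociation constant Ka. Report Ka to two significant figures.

[H+] = 10^(-1.26) = 5.50 × 10^-2 M
At equilibrium [HA] = 0.073 − 5.50 × 10^-2 = 1.80 × 10^-2 M
Ka = [H+][A-]/[HA] = (5.50 × 10^-2)² / 1.80 × 10^-2 = 1.7 × 10^-1

Ka = 1.7 × 10^-1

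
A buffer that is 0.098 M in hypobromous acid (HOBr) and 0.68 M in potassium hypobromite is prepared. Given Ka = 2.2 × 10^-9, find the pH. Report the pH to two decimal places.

pKa = −log(2.2 × 10^-9) = 8.658
Henderson–Hasselbalch: pH = pKa + log([OBr-]/[HOBr]) = 8.658 + log(0.68/0.098)
pH = 8.658 + (+0.841) = 9.50

pH = 9.50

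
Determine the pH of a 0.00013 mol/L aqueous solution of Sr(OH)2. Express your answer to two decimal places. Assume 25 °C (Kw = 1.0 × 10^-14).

Sr(OH)2 is a strong base (each formula unit releases 2 OH-); [OH-] = 0.00026 M.
pOH = -log(0.00026) = 3.59
pH = 14.00 - 3.59 = 10.41

pH = 10.41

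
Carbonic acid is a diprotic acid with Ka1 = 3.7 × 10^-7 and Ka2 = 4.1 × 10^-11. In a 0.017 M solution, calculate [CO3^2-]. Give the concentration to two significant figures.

4.1 × 10^-11 M

First ionization gives [H+] ≈ [HCO3-] = 7.93 × 10^-5 M.
Second step: Ka2 = [H+][CO3^2-]/[HCO3-] ≈ [CO3^2-] (since [H+] ≈ [HCO3-]).
So [CO3^2-] ≈ Ka2.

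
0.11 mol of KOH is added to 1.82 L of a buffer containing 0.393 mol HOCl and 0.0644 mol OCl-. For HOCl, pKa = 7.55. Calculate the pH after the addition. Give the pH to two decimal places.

pH = 7.34

OH- converts HOCl to OCl-: HOCl → 0.283 mol, OCl- → 0.174 mol.
pH = pKa + log(n_OCl-/n_HOCl) = 7.55 + log(0.174/0.283) = 7.55 + (-0.211)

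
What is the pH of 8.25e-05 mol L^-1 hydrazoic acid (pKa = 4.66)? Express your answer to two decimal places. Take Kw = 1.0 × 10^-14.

pH = 4.48

HN3 ⇌ N3- + H+
Ka = 10^(−4.66) = 2.19 × 10^-5
From the ICE table, Ka = [H+]²/(8.25e-05 − [H+]) = 2.19 × 10^-5.
[H+] is not negligible relative to C₀; solve [H+]² + 2.19e-05·[H+] − 1.81e-09 = 0.
[H+] = (−Ka + √(Ka² + 4·Ka·C₀))/2 = 3.29 × 10^-5 M
pH = −log[H+] = −log(3.29 × 10^-5) = 4.48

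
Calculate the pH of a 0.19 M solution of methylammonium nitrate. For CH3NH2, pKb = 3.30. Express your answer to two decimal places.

pH = 5.71

CH3NH3+ is the conjugate acid of the weak base CH3NH2.
Kb = 10^(−3.30) = 5.01 × 10^-4
Ka = Kw/Kb = 1.0×10^-14 / 5.01 × 10^-4 = 2.00 × 10^-11
From the ICE table, Ka = [H+]²/(0.19 − [H+]) = 2.00 × 10^-11.
Since Ka ≪ C₀, [H+] ≈ √(Ka·C₀) = 1.95 × 10^-6 M.
([H+]/C₀ = 0.001% < 5%, so the approximation holds.)
pH = −log[H+] = −log(1.95 × 10^-6) = 5.71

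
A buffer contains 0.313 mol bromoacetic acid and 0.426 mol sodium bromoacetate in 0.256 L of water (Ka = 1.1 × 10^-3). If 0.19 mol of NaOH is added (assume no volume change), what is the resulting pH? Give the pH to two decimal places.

pH = 3.66

OH- converts BrCH2COOH to BrCH2COO-: BrCH2COOH → 0.123 mol, BrCH2COO- → 0.616 mol.
pKa = −log(1.1 × 10^-3) = 2.959
Henderson–Hasselbalch with mole ratio 0.616/0.123: pH = 2.959 + (+0.700)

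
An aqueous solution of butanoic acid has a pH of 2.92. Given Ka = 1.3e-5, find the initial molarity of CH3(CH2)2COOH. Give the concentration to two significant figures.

[H+] = 10^(-2.92) = 1.20 × 10^-3 M = x
Ka = x²/(C₀ − x) ⇒ C₀ = x + x²/Ka
C₀ = 1.20 × 10^-3 + (1.20 × 10^-3)²/(1.3 × 10^-5) = 1.12 × 10^-1 M

C₀ = 1.1 × 10^-1 M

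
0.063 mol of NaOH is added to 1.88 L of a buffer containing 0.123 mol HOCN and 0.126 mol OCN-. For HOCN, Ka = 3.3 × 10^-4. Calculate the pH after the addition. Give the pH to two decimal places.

pH = 3.98

After neutralization: n(HOCN) = 0.06 mol, n(OCN-) = 0.189 mol.
pKa = −log(3.3 × 10^-4) = 3.481
pH = pKa + log(n_OCN-/n_HOCN) = 3.481 + log(0.189/0.06) = 3.481 + (+0.498)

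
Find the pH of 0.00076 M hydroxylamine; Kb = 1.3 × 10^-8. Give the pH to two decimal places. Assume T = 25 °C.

pH = 8.50

NH2OH + H2O ⇌ NH3OH+ + OH-
From the ICE table, Kb = x²/(0.00076 − x) = 1.3 × 10^-8.
Since Kb ≪ C₀, x ≈ √(Kb·C₀) = 3.14 × 10^-6 M.
Check: 0.41% ionized — well under 5%, approximation valid.
pOH = 5.50, so pH = 14.00 − pOH = 8.50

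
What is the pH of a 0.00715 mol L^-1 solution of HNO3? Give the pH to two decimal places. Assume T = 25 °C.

HNO3 is a strong acid and dissociates completely, so [H+] = 0.00715 M.
pH = -log(0.00715) = 2.15

pH = 2.15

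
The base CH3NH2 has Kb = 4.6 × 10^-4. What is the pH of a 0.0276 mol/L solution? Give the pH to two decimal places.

CH3NH2 + H2O ⇌ CH3NH3+ + OH-
From the ICE table, Kb = [OH-]²/(0.0276 − [OH-]) = 4.6 × 10^-4.
The 5% rule fails; solving [OH-]² + Kb·[OH-] − Kb·C₀ = 0 exactly:
[OH-] = (−Kb + √(Kb² + 4·Kb·C₀))/2 = 3.34 × 10^-3 M
pOH = −log(3.34 × 10^-3) = 2.48; pH = 14.00 − 2.48 = 11.52

pH = 11.52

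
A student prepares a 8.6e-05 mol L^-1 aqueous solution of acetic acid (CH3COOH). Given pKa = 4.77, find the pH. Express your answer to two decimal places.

CH3COOH ⇌ CH3COO- + H+
Ka = 10^(−4.77) = 1.70 × 10^-5
From the ICE table, Ka = x²/(8.6e-05 − x) = 1.70 × 10^-5.
x is not negligible relative to C₀; solve x² + 1.7e-05·x − 1.46e-09 = 0.
x = (−Ka + √(Ka² + 4·Ka·C₀))/2 = 3.07 × 10^-5 M
pH = −log[H+] = −log(3.07 × 10^-5) = 4.51

pH = 4.51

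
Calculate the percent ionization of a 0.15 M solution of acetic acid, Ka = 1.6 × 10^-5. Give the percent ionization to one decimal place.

CH3COOH ⇌ CH3COO- + H+; let x = [H+] at equilibrium.
x ≈ √(Ka·C₀) = √(1.6 × 10^-5 × 0.15) = 1.55 × 10^-3 M
Fraction ionized = 1.55 × 10^-3 / 0.15 = 0.0103 → 1.0%

1.0%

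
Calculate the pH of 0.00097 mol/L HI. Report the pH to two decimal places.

HI is a strong acid and dissociates completely, so [H+] = 0.00097 M.
pH = -log(0.00097) = 3.01

pH = 3.01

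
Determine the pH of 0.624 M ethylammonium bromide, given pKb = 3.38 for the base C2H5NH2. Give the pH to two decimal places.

C2H5NH3+ is the conjugate acid of the weak base C2H5NH2.
Kb = 10^(−3.38) = 4.17 × 10^-4
Ka = Kw/Kb = 1.0×10^-14 / 4.17 × 10^-4 = 2.40 × 10^-11
From the ICE table, Ka = x²/(0.624 − x) = 2.40 × 10^-11.
Neglecting x in the denominator: x = √(2.40 × 10^-11 × 0.624) = 3.87 × 10^-6 M
pH = −log[H+] = −log(3.87 × 10^-6) = 5.41

pH = 5.41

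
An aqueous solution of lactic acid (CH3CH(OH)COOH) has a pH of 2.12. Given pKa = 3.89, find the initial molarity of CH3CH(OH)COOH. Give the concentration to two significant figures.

C₀ = 4.5 × 10^-1 M

[H+] = 10^(-2.12) = 7.59 × 10^-3 M = x
Ka = 10^(−3.89) = 1.29 × 10^-4
Ka = x²/(C₀ − x) ⇒ C₀ = x + x²/Ka
C₀ = 7.59 × 10^-3 + (7.59 × 10^-3)²/(1.29 × 10^-4) = 4.54 × 10^-1 M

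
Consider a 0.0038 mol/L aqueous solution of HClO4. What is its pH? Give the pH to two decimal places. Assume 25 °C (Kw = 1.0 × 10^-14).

HClO4 is a strong acid and dissociates completely, so [H+] = 0.0038 M.
pH = -log(0.0038) = 2.42

pH = 2.42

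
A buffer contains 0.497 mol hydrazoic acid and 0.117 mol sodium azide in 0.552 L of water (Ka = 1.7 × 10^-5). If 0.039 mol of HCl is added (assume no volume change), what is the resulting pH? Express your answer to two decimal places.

Added H+ converts N3- to HN3: HN3 → 0.536 mol, N3- → 0.078 mol.
pKa = −log(1.7 × 10^-5) = 4.770
pH = pKa + log([A⁻]/[HA]) = 4.770 + log(0.078/0.536) = 4.770 -0.837

pH = 3.93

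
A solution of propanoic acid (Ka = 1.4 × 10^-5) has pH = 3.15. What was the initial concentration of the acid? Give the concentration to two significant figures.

C₀ = 3.7 × 10^-2 M

[H+] = 10^(-3.15) = 7.08 × 10^-4 M = x
Ka = x²/(C₀ − x) ⇒ C₀ = x + x²/Ka
C₀ = 7.08 × 10^-4 + (7.08 × 10^-4)²/(1.4 × 10^-5) = 3.65 × 10^-2 M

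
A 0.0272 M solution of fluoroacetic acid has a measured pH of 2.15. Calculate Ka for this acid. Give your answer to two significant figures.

Ka = 2.5 × 10^-3

[H+] = 10^(-2.15) = 7.08 × 10^-3 M
At equilibrium [HA] = 0.0272 − 7.08 × 10^-3 = 2.01 × 10^-2 M
Ka = [H+][A-]/[HA] = (7.08 × 10^-3)² / 2.01 × 10^-2 = 2.5 × 10^-3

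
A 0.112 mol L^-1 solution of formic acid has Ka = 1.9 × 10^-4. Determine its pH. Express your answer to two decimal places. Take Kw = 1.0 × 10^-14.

pH = 2.34

HCOOH ⇌ HCOO- + H+
Let x = [H+] at equilibrium. Ka = x²/(0.112 − x).
Neglecting x in the denominator: x = √(1.9 × 10^-4 × 0.112) = 4.61 × 10^-3 M
(x/C₀ = 4.1% < 5%, so the approximation holds.)
pH = −log[H+] = −log(4.61 × 10^-3) = 2.34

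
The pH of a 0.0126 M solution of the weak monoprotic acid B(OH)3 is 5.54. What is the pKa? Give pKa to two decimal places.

pKa = 9.18

[H+] = 10^(-5.54) = 2.88 × 10^-6 M
At equilibrium [HA] = 0.0126 − 2.88 × 10^-6 = 1.26 × 10^-2 M
Ka = [H+][A-]/[HA] = (2.88 × 10^-6)² / 1.26 × 10^-2 = 6.58 × 10^-10
pKa = -log(6.58 × 10^-10) = 9.18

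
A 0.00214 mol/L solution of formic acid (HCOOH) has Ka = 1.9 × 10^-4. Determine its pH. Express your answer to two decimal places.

pH = 3.26

HCOOH ⇌ HCOO- + H+
From the ICE table, Ka = x²/(0.00214 − x) = 1.9 × 10^-4.
x is not negligible relative to C₀; solve x² + 0.00019·x − 4.07e-07 = 0.
x = [−0.00019 + √(0.00019² + 1.63e-06)]/2 = 5.50 × 10^-4 M
pH = −log[H+] = −log(5.50 × 10^-4) = 3.26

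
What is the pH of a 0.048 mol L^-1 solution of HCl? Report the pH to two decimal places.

HCl is a strong acid and dissociates completely, so [H+] = 0.048 M.
pH = -log(0.048) = 1.32

pH = 1.32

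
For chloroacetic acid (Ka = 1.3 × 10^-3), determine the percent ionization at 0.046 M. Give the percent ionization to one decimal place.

15.5%

ClCH2COOH ⇌ ClCH2COO- + H+; let x = [H+] at equilibrium.
Solve x² + 0.0013x − 5.98e-05 = 0 → x = 7.11 × 10^-3 M
Fraction ionized = 7.11 × 10^-3 / 0.046 = 0.1546 → 15.5%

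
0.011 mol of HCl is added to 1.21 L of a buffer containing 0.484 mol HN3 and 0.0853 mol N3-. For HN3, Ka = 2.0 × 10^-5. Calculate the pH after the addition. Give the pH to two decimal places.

pH = 3.88

After neutralization: n(HN3) = 0.495 mol, n(N3-) = 0.0743 mol.
pKa = −log(2.0 × 10^-5) = 4.699
pH = pKa + log(n_N3-/n_HN3) = 4.699 + log(0.0743/0.495) = 4.699 + (-0.824)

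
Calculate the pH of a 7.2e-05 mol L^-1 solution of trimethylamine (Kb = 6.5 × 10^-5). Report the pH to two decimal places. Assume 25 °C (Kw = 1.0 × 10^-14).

(CH3)3N + H2O ⇌ (CH3)3NH+ + OH-
From the ICE table, Kb = x²/(7.2e-05 − x) = 6.5 × 10^-5.
The 5% rule fails; solving x² + Kb·x − Kb·C₀ = 0 exactly:
x = (−Kb + √(Kb² + 4·Kb·C₀))/2 = 4.32 × 10^-5 M
pOH = 4.36, so pH = 14.00 − pOH = 9.64

pH = 9.64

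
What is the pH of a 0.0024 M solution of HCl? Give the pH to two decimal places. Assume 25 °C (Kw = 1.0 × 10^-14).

pH = 2.62

HCl is a strong acid and dissociates completely, so [H+] = 0.0024 M.
pH = -log(0.0024) = 2.62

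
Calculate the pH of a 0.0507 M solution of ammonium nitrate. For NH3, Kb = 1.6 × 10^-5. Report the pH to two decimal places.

pH = 5.25

NH4+ is the conjugate acid of the weak base NH3.
Ka = Kw/Kb = 1.0×10^-14 / 1.6 × 10^-5 = 6.25 × 10^-10
From the ICE table, Ka = [H+]²/(0.0507 − [H+]) = 6.25 × 10^-10.
Assume [H+] ≪ 0.0507: [H+] ≈ √(6.25 × 10^-10 × 0.0507) = 5.63 × 10^-6 M
pH = −log[H+] = −log(5.63 × 10^-6) = 5.25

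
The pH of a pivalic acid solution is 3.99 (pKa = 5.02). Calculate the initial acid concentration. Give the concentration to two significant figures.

[H+] = 10^(-3.99) = 1.02 × 10^-4 M = x
Ka = 10^(−5.02) = 9.55 × 10^-6
Ka = x²/(C₀ − x) ⇒ C₀ = x + x²/Ka
C₀ = 1.02 × 10^-4 + (1.02 × 10^-4)²/(9.55 × 10^-6) = 1.19 × 10^-3 M

C₀ = 1.2 × 10^-3 M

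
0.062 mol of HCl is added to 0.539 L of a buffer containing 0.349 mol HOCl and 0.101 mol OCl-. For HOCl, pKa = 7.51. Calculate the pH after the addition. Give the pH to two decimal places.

pH = 6.49

Added H+ converts OCl- to HOCl: HOCl → 0.411 mol, OCl- → 0.039 mol.
Henderson–Hasselbalch with mole ratio 0.039/0.411: pH = 7.51 + (-1.023)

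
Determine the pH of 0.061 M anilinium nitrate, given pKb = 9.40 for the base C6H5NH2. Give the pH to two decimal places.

C6H5NH3+ is the conjugate acid of the weak base C6H5NH2.
Kb = 10^(−9.40) = 3.98 × 10^-10
Ka = Kw/Kb = 1.0×10^-14 / 3.98 × 10^-10 = 2.51 × 10^-5
From the ICE table, Ka = x²/(0.061 − x) = 2.51 × 10^-5.
Since Ka ≪ C₀, x ≈ √(Ka·C₀) = 1.24 × 10^-3 M.
pH = −log(1.24 × 10^-3) = 2.91

pH = 2.91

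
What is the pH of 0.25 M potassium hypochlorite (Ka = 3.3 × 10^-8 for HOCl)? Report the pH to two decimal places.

OCl- is the conjugate base of the weak acid HOCl.
Kb = Kw/Ka = 1.0×10^-14 / 3.3 × 10^-8 = 3.03 × 10^-7
Kb = [OH-]²/(0.25 − [OH-]) = 3.03 × 10^-7
Neglecting [OH-] in the denominator: [OH-] = √(3.03 × 10^-7 × 0.25) = 2.75 × 10^-4 M
pOH = 3.56, so pH = 14.00 − pOH = 10.44

pH = 10.44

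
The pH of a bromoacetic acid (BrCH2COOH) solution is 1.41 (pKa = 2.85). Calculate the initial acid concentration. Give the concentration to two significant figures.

[H+] = 10^(-1.41) = 3.89 × 10^-2 M = x
Ka = 10^(−2.85) = 1.41 × 10^-3
Ka = x²/(C₀ − x) ⇒ C₀ = x + x²/Ka
C₀ = 3.89 × 10^-2 + (3.89 × 10^-2)²/(1.41 × 10^-3) = 1.11 M

C₀ = 1.1 M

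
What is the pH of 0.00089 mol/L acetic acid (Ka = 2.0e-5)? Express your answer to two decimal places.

pH = 3.91

CH3COOH ⇌ CH3COO- + H+
Ka = x²/(0.00089 − x) = 2.0 × 10^-5
Here C₀/Ka ≈ 44.5, so the small-x approximation fails. Use the quadratic:
x = (−Ka + √(Ka² + 4·Ka·C₀))/2 = 1.24 × 10^-4 M
pH = −log[H+] = −log(1.24 × 10^-4) = 3.91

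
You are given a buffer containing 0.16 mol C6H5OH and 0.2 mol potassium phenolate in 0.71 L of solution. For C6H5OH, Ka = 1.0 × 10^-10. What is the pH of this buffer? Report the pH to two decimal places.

pH = 10.10

pKa = −log(1.0 × 10^-10) = 10.000
Using pH = pKa + log([base]/[acid]) with [base]/[acid] = 0.2/0.16:
pH = 10.000 + (+0.097) = 10.10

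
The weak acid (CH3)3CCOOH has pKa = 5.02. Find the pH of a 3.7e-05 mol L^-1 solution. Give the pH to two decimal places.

(CH3)3CCOOH ⇌ (CH3)3CCOO- + H+
Ka = 10^(−5.02) = 9.55 × 10^-6
Ka = [H+]²/(3.7e-05 − [H+]) = 9.55 × 10^-6
The 5% rule fails; solving [H+]² + Ka·[H+] − Ka·C₀ = 0 exactly:
[H+] = (−Ka + √(Ka² + 4·Ka·C₀))/2 = 1.46 × 10^-5 M
pH = −log(1.46 × 10^-5) = 4.84

pH = 4.84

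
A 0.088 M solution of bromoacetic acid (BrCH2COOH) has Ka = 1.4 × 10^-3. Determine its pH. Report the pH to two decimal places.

pH = 1.98

BrCH2COOH ⇌ BrCH2COO- + H+
From the ICE table, Ka = x²/(0.088 − x) = 1.4 × 10^-3.
x is not negligible relative to C₀; solve x² + 0.0014·x − 0.000123 = 0.
x = (−Ka + √(Ka² + 4·Ka·C₀))/2 = 1.04 × 10^-2 M
pH = −log[H+] = −log(1.04 × 10^-2) = 1.98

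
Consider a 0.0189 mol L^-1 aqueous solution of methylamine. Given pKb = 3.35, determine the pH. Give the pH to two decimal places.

CH3NH2 + H2O ⇌ CH3NH3+ + OH-
Kb = 10^(−3.35) = 4.47 × 10^-4
Let x = [OH-] at equilibrium. Kb = x²/(0.0189 − x).
Here C₀/Kb ≈ 42.3, so the small-x approximation fails. Use the quadratic:
x = [−0.000447 + √(0.000447² + 3.38e-05)]/2 = 2.69 × 10^-3 M
pOH = 2.57, so pH = 14.00 − pOH = 11.43

pH = 11.43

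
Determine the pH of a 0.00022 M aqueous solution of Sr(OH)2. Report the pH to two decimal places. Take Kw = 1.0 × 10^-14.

pH = 10.64

Sr(OH)2 is a strong base (each formula unit releases 2 OH-); [OH-] = 0.00044 M.
pOH = -log(0.00044) = 3.36
pH = 14.00 - 3.36 = 10.64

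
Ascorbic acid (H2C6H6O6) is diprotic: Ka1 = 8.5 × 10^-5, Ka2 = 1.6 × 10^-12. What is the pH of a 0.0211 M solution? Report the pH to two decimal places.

pH = 2.89

Since Ka1 ≫ Ka2, the first ionization dominates [H+].
Ka1 = x²/(0.0211 − x) = 8.5 × 10^-5
Solving the quadratic: x = (−Ka1 + √(Ka1² + 4·Ka1·C₀))/2 = 1.30 × 10^-3 M
pH = −log(1.30 × 10^-3) = 2.89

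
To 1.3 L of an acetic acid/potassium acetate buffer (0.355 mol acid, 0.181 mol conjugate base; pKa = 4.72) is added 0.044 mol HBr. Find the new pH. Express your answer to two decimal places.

pH = 4.26

After neutralization: n(CH3COOH) = 0.399 mol, n(CH3COO-) = 0.137 mol.
pH = pKa + log(n_CH3COO-/n_CH3COOH) = 4.72 + log(0.137/0.399) = 4.72 + (-0.464)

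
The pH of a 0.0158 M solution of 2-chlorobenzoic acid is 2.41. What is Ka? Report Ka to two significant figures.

Ka = 1.3 × 10^-3

[H+] = 10^(-2.41) = 3.89 × 10^-3 M
At equilibrium [HA] = 0.0158 − 3.89 × 10^-3 = 1.19 × 10^-2 M
Ka = [H+][A-]/[HA] = (3.89 × 10^-3)² / 1.19 × 10^-2 = 1.3 × 10^-3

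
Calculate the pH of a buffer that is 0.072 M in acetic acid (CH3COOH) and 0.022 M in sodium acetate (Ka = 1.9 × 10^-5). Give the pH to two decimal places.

pH = 4.21

pKa = −log(1.9 × 10^-5) = 4.721
Using pH = pKa + log([base]/[acid]) with [base]/[acid] = 0.022/0.072:
pH = 4.721 + (-0.515) = 4.21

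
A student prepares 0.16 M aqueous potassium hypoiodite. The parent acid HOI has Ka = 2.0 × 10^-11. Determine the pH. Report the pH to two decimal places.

pH = 11.94

OI- is the conjugate base of the weak acid HOI.
Kb = Kw/Ka = 1.0×10^-14 / 2.0 × 10^-11 = 5.00 × 10^-4
Kb = [OH-]²/(0.16 − [OH-]) = 5.00 × 10^-4
[OH-] is not negligible relative to C₀; solve [OH-]² + 0.0005·[OH-] − 8e-05 = 0.
[OH-] = (−Kb + √(Kb² + 4·Kb·C₀))/2 = 8.70 × 10^-3 M
pOH = −log(8.70 × 10^-3) = 2.06; pH = 14.00 − 2.06 = 11.94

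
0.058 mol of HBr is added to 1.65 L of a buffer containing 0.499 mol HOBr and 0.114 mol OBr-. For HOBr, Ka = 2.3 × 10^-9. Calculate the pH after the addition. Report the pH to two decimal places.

Added H+ converts OBr- to HOBr: HOBr → 0.557 mol, OBr- → 0.056 mol.
pKa = −log(2.3 × 10^-9) = 8.638
pH = pKa + log(n_OBr-/n_HOBr) = 8.638 + log(0.056/0.557) = 8.638 + (-0.998)

pH = 7.64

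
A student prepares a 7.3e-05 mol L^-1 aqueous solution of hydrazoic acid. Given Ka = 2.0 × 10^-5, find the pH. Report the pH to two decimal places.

HN3 ⇌ N3- + H+
Ka = [H+]²/(7.3e-05 − [H+]) = 2.0 × 10^-5
Here C₀/Ka ≈ 3.65, so the small-[H+] approximation fails. Use the quadratic:
[H+] = [−2e-05 + √(2e-05² + 5.84e-09)]/2 = 2.95 × 10^-5 M
pH = −log[H+] = −log(2.95 × 10^-5) = 4.53

pH = 4.53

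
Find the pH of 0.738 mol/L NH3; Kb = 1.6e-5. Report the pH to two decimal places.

NH3 + H2O ⇌ NH4+ + OH-
From the ICE table, Kb = x²/(0.738 − x) = 1.6 × 10^-5.
Since Kb ≪ C₀, x ≈ √(Kb·C₀) = 3.44 × 10^-3 M.
pOH = −log(3.44 × 10^-3) = 2.46; pH = 14.00 − 2.46 = 11.54

pH = 11.54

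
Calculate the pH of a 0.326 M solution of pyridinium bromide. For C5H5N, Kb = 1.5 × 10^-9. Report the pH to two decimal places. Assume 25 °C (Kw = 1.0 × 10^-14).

C5H5NH+ is the conjugate acid of the weak base C5H5N.
Ka = Kw/Kb = 1.0×10^-14 / 1.5 × 10^-9 = 6.67 × 10^-6
Let x = [H+] at equilibrium. Ka = x²/(0.326 − x).
Since Ka ≪ C₀, x ≈ √(Ka·C₀) = 1.47 × 10^-3 M.
pH = −log(1.47 × 10^-3) = 2.83

pH = 2.83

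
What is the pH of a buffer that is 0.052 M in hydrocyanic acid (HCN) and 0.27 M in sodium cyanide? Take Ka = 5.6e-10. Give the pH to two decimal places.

pH = 9.97

pKa = −log(5.6 × 10^-10) = 9.252
Using pH = pKa + log([base]/[acid]) with [base]/[acid] = 0.27/0.052:
pH = 9.252 + (+0.715) = 9.97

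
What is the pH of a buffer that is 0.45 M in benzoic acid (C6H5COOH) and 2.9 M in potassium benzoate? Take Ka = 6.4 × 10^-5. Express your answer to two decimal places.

pH = 5.00

pKa = −log(6.4 × 10^-5) = 4.194
Using pH = pKa + log([base]/[acid]) with [base]/[acid] = 2.9/0.45:
pH = 4.194 + (+0.809) = 5.00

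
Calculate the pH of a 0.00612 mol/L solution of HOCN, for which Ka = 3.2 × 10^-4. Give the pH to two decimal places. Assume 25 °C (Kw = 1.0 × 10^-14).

pH = 2.90

HOCN ⇌ OCN- + H+
Let x = [H+] at equilibrium. Ka = x²/(0.00612 − x).
x is not negligible relative to C₀; solve x² + 0.00032·x − 1.96e-06 = 0.
x = (−Ka + √(Ka² + 4·Ka·C₀))/2 = 1.25 × 10^-3 M
pH = −log(1.25 × 10^-3) = 2.90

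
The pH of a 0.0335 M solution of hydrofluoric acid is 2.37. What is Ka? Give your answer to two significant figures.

[H+] = 10^(-2.37) = 4.27 × 10^-3 M
At equilibrium [HA] = 0.0335 − 4.27 × 10^-3 = 2.92 × 10^-2 M
Ka = [H+][A-]/[HA] = (4.27 × 10^-3)² / 2.92 × 10^-2 = 6.2 × 10^-4

Ka = 6.2 × 10^-4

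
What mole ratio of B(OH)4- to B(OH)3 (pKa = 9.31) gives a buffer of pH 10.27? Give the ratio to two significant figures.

ratio = 9.1

pH = pKa + log(r) ⇒ log(r) = 10.27 − 9.31 = +0.96
r = [B(OH)4-]/[B(OH)3] = 10^(+0.96) = 9.12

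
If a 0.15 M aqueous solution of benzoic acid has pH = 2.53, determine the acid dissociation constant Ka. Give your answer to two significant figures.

Ka = 5.9 × 10^-5

[H+] = 10^(-2.53) = 2.95 × 10^-3 M
At equilibrium [HA] = 0.15 − 2.95 × 10^-3 = 1.47 × 10^-1 M
Ka = [H+][A-]/[HA] = (2.95 × 10^-3)² / 1.47 × 10^-1 = 5.9 × 10^-5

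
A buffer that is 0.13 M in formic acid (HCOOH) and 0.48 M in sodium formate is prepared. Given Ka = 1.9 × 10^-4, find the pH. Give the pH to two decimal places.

pKa = −log(1.9 × 10^-4) = 3.721
Using pH = pKa + log([base]/[acid]) with [base]/[acid] = 0.48/0.13:
pH = 3.721 + (+0.567) = 4.29

pH = 4.29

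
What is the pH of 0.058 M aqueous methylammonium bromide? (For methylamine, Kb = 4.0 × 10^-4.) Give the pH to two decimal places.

CH3NH3+ is the conjugate acid of the weak base CH3NH2.
Ka = Kw/Kb = 1.0×10^-14 / 4.0 × 10^-4 = 2.50 × 10^-11
From the ICE table, Ka = [H+]²/(0.058 − [H+]) = 2.50 × 10^-11.
Assume [H+] ≪ 0.058: [H+] ≈ √(2.50 × 10^-11 × 0.058) = 1.20 × 10^-6 M
([H+]/C₀ = 0.0021% < 5%, so the approximation holds.)
pH = −log[H+] = −log(1.20 × 10^-6) = 5.92

pH = 5.92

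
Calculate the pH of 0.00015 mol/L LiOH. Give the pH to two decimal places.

pH = 10.18

LiOH is a strong base; [OH-] = 0.00015 M.
pOH = -log(0.00015) = 3.82
pH = 14.00 - 3.82 = 10.18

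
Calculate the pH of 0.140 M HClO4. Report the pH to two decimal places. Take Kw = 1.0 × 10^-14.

pH = 0.85

HClO4 is a strong acid and dissociates completely, so [H+] = 0.140 M.
pH = -log(0.14) = 0.85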